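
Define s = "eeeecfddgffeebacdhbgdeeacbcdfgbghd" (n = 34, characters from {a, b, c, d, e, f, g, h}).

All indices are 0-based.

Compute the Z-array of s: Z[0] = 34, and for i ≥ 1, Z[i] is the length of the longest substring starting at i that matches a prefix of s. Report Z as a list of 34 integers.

[34, 3, 2, 1, 0, 0, 0, 0, 0, 0, 0, 2, 1, 0, 0, 0, 0, 0, 0, 0, 0, 2, 1, 0, 0, 0, 0, 0, 0, 0, 0, 0, 0, 0]

Z[0]=34
i=1: outside box; Z[1]=3 extend→box=[1,4)
i=2: min(r-i=2, Z[1]=3)=2; Z[2]=2
i=3: min(r-i=1, Z[2]=2)=1; Z[3]=1
i=4: outside box; Z[4]=0
i=5: outside box; Z[5]=0
i=6: outside box; Z[6]=0
i=7: outside box; Z[7]=0
i=8: outside box; Z[8]=0
i=9: outside box; Z[9]=0
i=10: outside box; Z[10]=0
i=11: outside box; Z[11]=2 extend→box=[11,13)
i=12: min(r-i=1, Z[1]=3)=1; Z[12]=1
i=13: outside box; Z[13]=0
i=14: outside box; Z[14]=0
i=15: outside box; Z[15]=0
i=16: outside box; Z[16]=0
i=17: outside box; Z[17]=0
i=18: outside box; Z[18]=0
i=19: outside box; Z[19]=0
i=20: outside box; Z[20]=0
i=21: outside box; Z[21]=2 extend→box=[21,23)
i=22: min(r-i=1, Z[1]=3)=1; Z[22]=1
i=23: outside box; Z[23]=0
i=24: outside box; Z[24]=0
i=25: outside box; Z[25]=0
i=26: outside box; Z[26]=0
i=27: outside box; Z[27]=0
i=28: outside box; Z[28]=0
i=29: outside box; Z[29]=0
i=30: outside box; Z[30]=0
i=31: outside box; Z[31]=0
i=32: outside box; Z[32]=0
i=33: outside box; Z[33]=0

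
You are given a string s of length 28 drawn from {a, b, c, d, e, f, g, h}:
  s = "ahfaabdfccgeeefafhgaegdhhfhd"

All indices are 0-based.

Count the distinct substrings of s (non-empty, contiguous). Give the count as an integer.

rank→(start, suffix):
  0 → (3, 'aabdfccgeeefafhgaegdhhfhd')
  1 → (4, 'abdfccgeeefafhgaegdhhfhd')
  2 → (19, 'aegdhhfhd')
  3 → (15, 'afhgaegdhhfhd')
  4 → (0, 'ahfaabdfccgeeefafhgaegdhhfhd')
  5 → (5, 'bdfccgeeefafhgaegdhhfhd')
  6 → (8, 'ccgeeefafhgaegdhhfhd')
  7 → (9, 'cgeeefafhgaegdhhfhd')
  8 → (27, 'd')
  9 → (6, 'dfccgeeefafhgaegdhhfhd')
  10 → (22, 'dhhfhd')
  11 → (11, 'eeefafhgaegdhhfhd')
  12 → (12, 'eefafhgaegdhhfhd')
  13 → (13, 'efafhgaegdhhfhd')
  14 → (20, 'egdhhfhd')
  15 → (2, 'faabdfccgeeefafhgaegdhhfhd')
  16 → (14, 'fafhgaegdhhfhd')
  17 → (7, 'fccgeeefafhgaegdhhfhd')
  18 → (25, 'fhd')
  19 → (16, 'fhgaegdhhfhd')
  20 → (18, 'gaegdhhfhd')
  21 → (21, 'gdhhfhd')
  22 → (10, 'geeefafhgaegdhhfhd')
  23 → (26, 'hd')
  24 → (1, 'hfaabdfccgeeefafhgaegdhhfhd')
  25 → (24, 'hfhd')
  26 → (17, 'hgaegdhhfhd')
  27 → (23, 'hhfhd')

SA = [3, 4, 19, 15, 0, 5, 8, 9, 27, 6, 22, 11, 12, 13, 20, 2, 14, 7, 25, 16, 18, 21, 10, 26, 1, 24, 17, 23]
i: (SA[i-1],SA[i]) lcp shared
  1: (3,4) 1 'a'
  2: (4,19) 1 'a'
  3: (19,15) 1 'a'
  4: (15,0) 1 'a'
  5: (0,5) 0 ''
  6: (5,8) 0 ''
  7: (8,9) 1 'c'
  8: (9,27) 0 ''
  9: (27,6) 1 'd'
  10: (6,22) 1 'd'
  11: (22,11) 0 ''
  12: (11,12) 2 'ee'
  13: (12,13) 1 'e'
  14: (13,20) 1 'e'
  15: (20,2) 0 ''
  16: (2,14) 2 'fa'
  17: (14,7) 1 'f'
  18: (7,25) 1 'f'
  19: (25,16) 2 'fh'
  20: (16,18) 0 ''
  21: (18,21) 1 'g'
  22: (21,10) 1 'g'
  23: (10,26) 0 ''
  24: (26,1) 1 'h'
  25: (1,24) 2 'hf'
  26: (24,17) 1 'h'
  27: (17,23) 1 'h'

n(n+1)/2 = 28·29/2 = 406
Σ LCP = 0 + 1 + 1 + 1 + 1 + 0 + 0 + 1 + 0 + 1 + 1 + 0 + 2 + 1 + 1 + 0 + 2 + 1 + 1 + 2 + 0 + 1 + 1 + 0 + 1 + 2 + 1 + 1 = 24
distinct = 406 − 24 = 382

382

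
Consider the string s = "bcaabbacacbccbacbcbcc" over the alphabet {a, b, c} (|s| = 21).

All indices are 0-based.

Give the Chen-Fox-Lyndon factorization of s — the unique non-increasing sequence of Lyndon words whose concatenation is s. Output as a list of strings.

emit factor 1: 'bc' (i=0, period=2)
emit factor 2: 'aabbacacbccbacbcbcc' (i=2, period=19)

["bc", "aabbacacbccbacbcbcc"]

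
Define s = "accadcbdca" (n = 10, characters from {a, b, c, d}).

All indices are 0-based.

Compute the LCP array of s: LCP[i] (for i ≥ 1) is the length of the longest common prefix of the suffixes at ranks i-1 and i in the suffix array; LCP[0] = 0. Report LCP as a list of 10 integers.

[0, 1, 1, 0, 0, 2, 1, 1, 0, 2]

sorted suffixes:
  #0 SA[0]=9  'a'
  #1 SA[1]=0  'accadcbdca'
  #2 SA[2]=3  'adcbdca'
  #3 SA[3]=6  'bdca'
  #4 SA[4]=8  'ca'
  #5 SA[5]=2  'cadcbdca'
  #6 SA[6]=5  'cbdca'
  #7 SA[7]=1  'ccadcbdca'
  #8 SA[8]=7  'dca'
  #9 SA[9]=4  'dcbdca'

SA = [9, 0, 3, 6, 8, 2, 5, 1, 7, 4]
[i] adj suffixes → lcp
  [1] 9/0 → 1 ('a')
  [2] 0/3 → 1 ('a')
  [3] 3/6 → 0 ('')
  [4] 6/8 → 0 ('')
  [5] 8/2 → 2 ('ca')
  [6] 2/5 → 1 ('c')
  [7] 5/1 → 1 ('c')
  [8] 1/7 → 0 ('')
  [9] 7/4 → 2 ('dc')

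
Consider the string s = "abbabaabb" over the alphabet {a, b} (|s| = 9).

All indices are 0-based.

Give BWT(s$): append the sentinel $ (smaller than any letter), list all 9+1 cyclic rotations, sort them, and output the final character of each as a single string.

bbba$babaa

rank  rotation    last
    0  $abbabaabb  b
    1  aabb$abbab  b
    2  abaabb$abb  b
    3  abb$abbaba  a
    4  abbabaabb$  $
    5  b$abbabaab  b
    6  baabb$abba  a
    7  babaabb$ab  b
    8  bb$abbabaa  a
    9  bbabaabb$a  a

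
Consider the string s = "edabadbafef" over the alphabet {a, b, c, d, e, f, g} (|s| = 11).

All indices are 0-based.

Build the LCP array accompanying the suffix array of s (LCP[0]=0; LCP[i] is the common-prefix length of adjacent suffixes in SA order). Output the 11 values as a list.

sorted suffixes:
  #0 SA[0]=2  'abadbafef'
  #1 SA[1]=4  'adbafef'
  #2 SA[2]=7  'afef'
  #3 SA[3]=3  'badbafef'
  #4 SA[4]=6  'bafef'
  #5 SA[5]=1  'dabadbafef'
  #6 SA[6]=5  'dbafef'
  #7 SA[7]=0  'edabadbafef'
  #8 SA[8]=9  'ef'
  #9 SA[9]=10  'f'
  #10 SA[10]=8  'fef'

SA = [2, 4, 7, 3, 6, 1, 5, 0, 9, 10, 8]
rank  pair      lcp
   1  s[2:],s[4:]  1  'a'
   2  s[4:],s[7:]  1  'a'
   3  s[7:],s[3:]  0  ''
   4  s[3:],s[6:]  2  'ba'
   5  s[6:],s[1:]  0  ''
   6  s[1:],s[5:]  1  'd'
   7  s[5:],s[0:]  0  ''
   8  s[0:],s[9:]  1  'e'
   9  s[9:],s[10:]  0  ''
  10  s[10:],s[8:]  1  'f'

[0, 1, 1, 0, 2, 0, 1, 0, 1, 0, 1]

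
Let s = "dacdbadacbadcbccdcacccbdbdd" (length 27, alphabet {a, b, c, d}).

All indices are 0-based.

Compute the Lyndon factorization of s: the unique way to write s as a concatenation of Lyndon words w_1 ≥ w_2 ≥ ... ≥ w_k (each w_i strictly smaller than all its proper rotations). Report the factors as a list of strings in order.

emit factor 1: 'd' (i=0, period=1)
emit factor 2: 'acdbad' (i=1, period=6)
emit factor 3: 'acbadcbccdcacccbdbdd' (i=7, period=20)

["d", "acdbad", "acbadcbccdcacccbdbdd"]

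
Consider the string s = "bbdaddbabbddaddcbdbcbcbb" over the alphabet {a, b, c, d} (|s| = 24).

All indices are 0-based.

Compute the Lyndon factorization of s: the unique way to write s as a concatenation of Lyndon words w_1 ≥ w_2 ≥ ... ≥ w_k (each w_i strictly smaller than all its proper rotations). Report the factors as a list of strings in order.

["bbd", "addb", "abbddaddcbdbcbcbb"]

emit factor 1: 'bbd' (i=0, period=3)
emit factor 2: 'addb' (i=3, period=4)
emit factor 3: 'abbddaddcbdbcbcbb' (i=7, period=17)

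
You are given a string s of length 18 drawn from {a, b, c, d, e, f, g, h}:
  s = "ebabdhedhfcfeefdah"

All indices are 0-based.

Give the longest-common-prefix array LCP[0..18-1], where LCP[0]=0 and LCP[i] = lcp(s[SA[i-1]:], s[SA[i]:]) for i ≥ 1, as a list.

rank→(start, suffix):
  0 → (2, 'abdhedhfcfeefdah')
  1 → (16, 'ah')
  2 → (1, 'babdhedhfcfeefdah')
  3 → (3, 'bdhedhfcfeefdah')
  4 → (10, 'cfeefdah')
  5 → (15, 'dah')
  6 → (4, 'dhedhfcfeefdah')
  7 → (7, 'dhfcfeefdah')
  8 → (0, 'ebabdhedhfcfeefdah')
  9 → (6, 'edhfcfeefdah')
  10 → (12, 'eefdah')
  11 → (13, 'efdah')
  12 → (9, 'fcfeefdah')
  13 → (14, 'fdah')
  14 → (11, 'feefdah')
  15 → (17, 'h')
  16 → (5, 'hedhfcfeefdah')
  17 → (8, 'hfcfeefdah')

SA = [2, 16, 1, 3, 10, 15, 4, 7, 0, 6, 12, 13, 9, 14, 11, 17, 5, 8]
rank  pair      lcp
   1  s[2:],s[16:]  1  'a'
   2  s[16:],s[1:]  0  ''
   3  s[1:],s[3:]  1  'b'
   4  s[3:],s[10:]  0  ''
   5  s[10:],s[15:]  0  ''
   6  s[15:],s[4:]  1  'd'
   7  s[4:],s[7:]  2  'dh'
   8  s[7:],s[0:]  0  ''
   9  s[0:],s[6:]  1  'e'
  10  s[6:],s[12:]  1  'e'
  11  s[12:],s[13:]  1  'e'
  12  s[13:],s[9:]  0  ''
  13  s[9:],s[14:]  1  'f'
  14  s[14:],s[11:]  1  'f'
  15  s[11:],s[17:]  0  ''
  16  s[17:],s[5:]  1  'h'
  17  s[5:],s[8:]  1  'h'

[0, 1, 0, 1, 0, 0, 1, 2, 0, 1, 1, 1, 0, 1, 1, 0, 1, 1]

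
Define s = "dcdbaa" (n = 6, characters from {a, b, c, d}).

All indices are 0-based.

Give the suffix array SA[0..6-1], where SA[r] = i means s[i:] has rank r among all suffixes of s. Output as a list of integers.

[5, 4, 3, 1, 2, 0]

rank | idx | suffix
   0 |   5 | a
   1 |   4 | aa
   2 |   3 | baa
   3 |   1 | cdbaa
   4 |   2 | dbaa
   5 |   0 | dcdbaa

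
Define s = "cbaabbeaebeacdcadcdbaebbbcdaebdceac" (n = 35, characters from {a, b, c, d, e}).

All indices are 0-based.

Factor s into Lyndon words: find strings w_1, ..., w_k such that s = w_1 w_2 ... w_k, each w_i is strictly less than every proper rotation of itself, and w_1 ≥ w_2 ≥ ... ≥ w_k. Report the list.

["c", "b", "aabbeaebeacdcadcdbaebbbcdaebdceac"]

emit factor 1: 'c' (i=0, period=1)
emit factor 2: 'b' (i=1, period=1)
emit factor 3: 'aabbeaebeacdcadcdbaebbbcdaebdceac' (i=2, period=33)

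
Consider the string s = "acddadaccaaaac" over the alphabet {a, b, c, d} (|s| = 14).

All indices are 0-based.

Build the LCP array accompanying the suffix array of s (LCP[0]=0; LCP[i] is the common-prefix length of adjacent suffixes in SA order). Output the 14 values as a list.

[0, 3, 2, 1, 2, 2, 1, 0, 1, 1, 1, 0, 2, 1]

sorted suffixes:
  #0 SA[0]=9  'aaaac'
  #1 SA[1]=10  'aaac'
  #2 SA[2]=11  'aac'
  #3 SA[3]=12  'ac'
  #4 SA[4]=6  'accaaaac'
  #5 SA[5]=0  'acddadaccaaaac'
  #6 SA[6]=4  'adaccaaaac'
  #7 SA[7]=13  'c'
  #8 SA[8]=8  'caaaac'
  #9 SA[9]=7  'ccaaaac'
  #10 SA[10]=1  'cddadaccaaaac'
  #11 SA[11]=5  'daccaaaac'
  #12 SA[12]=3  'dadaccaaaac'
  #13 SA[13]=2  'ddadaccaaaac'

SA = [9, 10, 11, 12, 6, 0, 4, 13, 8, 7, 1, 5, 3, 2]
i: (SA[i-1],SA[i]) lcp shared
  1: (9,10) 3 'aaa'
  2: (10,11) 2 'aa'
  3: (11,12) 1 'a'
  4: (12,6) 2 'ac'
  5: (6,0) 2 'ac'
  6: (0,4) 1 'a'
  7: (4,13) 0 ''
  8: (13,8) 1 'c'
  9: (8,7) 1 'c'
  10: (7,1) 1 'c'
  11: (1,5) 0 ''
  12: (5,3) 2 'da'
  13: (3,2) 1 'd'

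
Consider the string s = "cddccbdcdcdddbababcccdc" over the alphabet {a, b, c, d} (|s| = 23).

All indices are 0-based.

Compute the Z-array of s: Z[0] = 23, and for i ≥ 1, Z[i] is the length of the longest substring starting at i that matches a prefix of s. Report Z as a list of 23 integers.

Z[0]=23
i=1: fresh scan; Z[1]=0
i=2: fresh scan; Z[2]=0
i=3: fresh scan; Z[3]=1 scan→box=[3,4)
i=4: fresh scan; Z[4]=1 scan→box=[4,5)
i=5: fresh scan; Z[5]=0
i=6: fresh scan; Z[6]=0
i=7: fresh scan; Z[7]=2 scan→box=[7,9)
i=8: min(r-i=1, Z[1]=0)=0; Z[8]=0
i=9: fresh scan; Z[9]=3 scan→box=[9,12)
i=10: min(r-i=2, Z[1]=0)=0; Z[10]=0
i=11: min(r-i=1, Z[2]=0)=0; Z[11]=0
i=12: fresh scan; Z[12]=0
i=13: fresh scan; Z[13]=0
i=14: fresh scan; Z[14]=0
i=15: fresh scan; Z[15]=0
i=16: fresh scan; Z[16]=0
i=17: fresh scan; Z[17]=0
i=18: fresh scan; Z[18]=1 scan→box=[18,19)
i=19: fresh scan; Z[19]=1 scan→box=[19,20)
i=20: fresh scan; Z[20]=2 scan→box=[20,22)
i=21: min(r-i=1, Z[1]=0)=0; Z[21]=0
i=22: fresh scan; Z[22]=1 scan→box=[22,23)

[23, 0, 0, 1, 1, 0, 0, 2, 0, 3, 0, 0, 0, 0, 0, 0, 0, 0, 1, 1, 2, 0, 1]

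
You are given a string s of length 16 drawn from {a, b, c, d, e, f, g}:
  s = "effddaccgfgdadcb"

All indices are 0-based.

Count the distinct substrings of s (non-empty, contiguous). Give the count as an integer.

rank→(start, suffix):
  0 → (5, 'accgfgdadcb')
  1 → (12, 'adcb')
  2 → (15, 'b')
  3 → (14, 'cb')
  4 → (6, 'ccgfgdadcb')
  5 → (7, 'cgfgdadcb')
  6 → (4, 'daccgfgdadcb')
  7 → (11, 'dadcb')
  8 → (13, 'dcb')
  9 → (3, 'ddaccgfgdadcb')
  10 → (0, 'effddaccgfgdadcb')
  11 → (2, 'fddaccgfgdadcb')
  12 → (1, 'ffddaccgfgdadcb')
  13 → (9, 'fgdadcb')
  14 → (10, 'gdadcb')
  15 → (8, 'gfgdadcb')

SA = [5, 12, 15, 14, 6, 7, 4, 11, 13, 3, 0, 2, 1, 9, 10, 8]
[i] adj suffixes → lcp
  [1] 5/12 → 1 ('a')
  [2] 12/15 → 0 ('')
  [3] 15/14 → 0 ('')
  [4] 14/6 → 1 ('c')
  [5] 6/7 → 1 ('c')
  [6] 7/4 → 0 ('')
  [7] 4/11 → 2 ('da')
  [8] 11/13 → 1 ('d')
  [9] 13/3 → 1 ('d')
  [10] 3/0 → 0 ('')
  [11] 0/2 → 0 ('')
  [12] 2/1 → 1 ('f')
  [13] 1/9 → 1 ('f')
  [14] 9/10 → 0 ('')
  [15] 10/8 → 1 ('g')

n(n+1)/2 = 16·17/2 = 136
Σ LCP = 0 + 1 + 0 + 0 + 1 + 1 + 0 + 2 + 1 + 1 + 0 + 0 + 1 + 1 + 0 + 1 = 10
distinct = 136 − 10 = 126

126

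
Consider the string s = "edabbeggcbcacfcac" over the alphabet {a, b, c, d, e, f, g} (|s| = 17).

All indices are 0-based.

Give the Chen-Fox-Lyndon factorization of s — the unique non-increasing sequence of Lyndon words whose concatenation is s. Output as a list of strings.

["e", "d", "abbeggcbcacfcac"]

emit factor 1: 'e' (i=0, period=1)
emit factor 2: 'd' (i=1, period=1)
emit factor 3: 'abbeggcbcacfcac' (i=2, period=15)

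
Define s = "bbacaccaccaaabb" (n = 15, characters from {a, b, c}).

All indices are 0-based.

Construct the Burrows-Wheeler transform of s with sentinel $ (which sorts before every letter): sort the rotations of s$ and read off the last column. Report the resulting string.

bcaabccbba$ccaaa

rank  rotation          last
    0  $bbacaccaccaaabb  b
    1  aaabb$bbacaccacc  c
    2  aabb$bbacaccacca  a
    3  abb$bbacaccaccaa  a
    4  acaccaccaaabb$bb  b
    5  accaaabb$bbacacc  c
    6  accaccaaabb$bbac  c
    7  b$bbacaccaccaaab  b
    8  bacaccaccaaabb$b  b
    9  bb$bbacaccaccaaa  a
   10  bbacaccaccaaabb$  $
   11  caaabb$bbacaccac  c
   12  caccaaabb$bbacac  c
   13  caccaccaaabb$bba  a
   14  ccaaabb$bbacacca  a
   15  ccaccaaabb$bbaca  a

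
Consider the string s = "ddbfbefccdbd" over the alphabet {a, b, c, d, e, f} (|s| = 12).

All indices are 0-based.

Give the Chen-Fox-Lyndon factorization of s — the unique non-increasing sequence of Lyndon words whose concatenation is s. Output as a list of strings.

["d", "d", "bf", "befccd", "bd"]

emit factor 1: 'd' (i=0, period=1)
emit factor 2: 'd' (i=1, period=1)
emit factor 3: 'bf' (i=2, period=2)
emit factor 4: 'befccd' (i=4, period=6)
emit factor 5: 'bd' (i=10, period=2)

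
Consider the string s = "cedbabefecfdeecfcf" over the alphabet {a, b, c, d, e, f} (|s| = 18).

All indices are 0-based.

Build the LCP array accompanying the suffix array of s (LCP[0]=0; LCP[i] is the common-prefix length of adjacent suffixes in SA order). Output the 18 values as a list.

[0, 0, 1, 0, 1, 2, 2, 0, 1, 0, 3, 1, 1, 1, 0, 1, 1, 1]

sorted suffixes:
  #0 SA[0]=4  'abefecfdeecfcf'
  #1 SA[1]=3  'babefecfdeecfcf'
  #2 SA[2]=5  'befecfdeecfcf'
  #3 SA[3]=0  'cedbabefecfdeecfcf'
  #4 SA[4]=16  'cf'
  #5 SA[5]=14  'cfcf'
  #6 SA[6]=9  'cfdeecfcf'
  #7 SA[7]=2  'dbabefecfdeecfcf'
  #8 SA[8]=11  'deecfcf'
  #9 SA[9]=13  'ecfcf'
  #10 SA[10]=8  'ecfdeecfcf'
  #11 SA[11]=1  'edbabefecfdeecfcf'
  #12 SA[12]=12  'eecfcf'
  #13 SA[13]=6  'efecfdeecfcf'
  #14 SA[14]=17  'f'
  #15 SA[15]=15  'fcf'
  #16 SA[16]=10  'fdeecfcf'
  #17 SA[17]=7  'fecfdeecfcf'

SA = [4, 3, 5, 0, 16, 14, 9, 2, 11, 13, 8, 1, 12, 6, 17, 15, 10, 7]
[i] adj suffixes → lcp
  [1] 4/3 → 0 ('')
  [2] 3/5 → 1 ('b')
  [3] 5/0 → 0 ('')
  [4] 0/16 → 1 ('c')
  [5] 16/14 → 2 ('cf')
  [6] 14/9 → 2 ('cf')
  [7] 9/2 → 0 ('')
  [8] 2/11 → 1 ('d')
  [9] 11/13 → 0 ('')
  [10] 13/8 → 3 ('ecf')
  [11] 8/1 → 1 ('e')
  [12] 1/12 → 1 ('e')
  [13] 12/6 → 1 ('e')
  [14] 6/17 → 0 ('')
  [15] 17/15 → 1 ('f')
  [16] 15/10 → 1 ('f')
  [17] 10/7 → 1 ('f')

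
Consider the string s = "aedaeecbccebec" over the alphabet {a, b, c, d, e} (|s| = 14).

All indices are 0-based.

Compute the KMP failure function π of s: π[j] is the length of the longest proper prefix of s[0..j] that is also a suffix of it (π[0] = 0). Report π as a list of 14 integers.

[0, 0, 0, 1, 2, 0, 0, 0, 0, 0, 0, 0, 0, 0]

π[0] = 0
j=1 s[j]='e': π[1]=0 (border '')
j=2 s[j]='d': π[2]=0 (border '')
j=3 s[j]='a': π[3]=1 (border 'a')
j=4 s[j]='e': π[4]=2 (border 'ae')
j=5 s[j]='e': k: 2→0; π[5]=0 (border '')
j=6 s[j]='c': π[6]=0 (border '')
j=7 s[j]='b': π[7]=0 (border '')
j=8 s[j]='c': π[8]=0 (border '')
j=9 s[j]='c': π[9]=0 (border '')
j=10 s[j]='e': π[10]=0 (border '')
j=11 s[j]='b': π[11]=0 (border '')
j=12 s[j]='e': π[12]=0 (border '')
j=13 s[j]='c': π[13]=0 (border '')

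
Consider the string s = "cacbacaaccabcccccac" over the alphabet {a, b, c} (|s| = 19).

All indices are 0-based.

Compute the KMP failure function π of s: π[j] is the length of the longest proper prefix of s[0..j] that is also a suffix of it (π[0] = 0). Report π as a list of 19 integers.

[0, 0, 1, 0, 0, 1, 2, 0, 1, 1, 2, 0, 1, 1, 1, 1, 1, 2, 3]

π[0] = 0
j=1 s[j]='a': π[1]=0 (border '')
j=2 s[j]='c': π[2]=1 (border 'c')
j=3 s[j]='b': k: 1→0; π[3]=0 (border '')
j=4 s[j]='a': π[4]=0 (border '')
j=5 s[j]='c': π[5]=1 (border 'c')
j=6 s[j]='a': π[6]=2 (border 'ca')
j=7 s[j]='a': k: 2→0; π[7]=0 (border '')
j=8 s[j]='c': π[8]=1 (border 'c')
j=9 s[j]='c': k: 1→0; π[9]=1 (border 'c')
j=10 s[j]='a': π[10]=2 (border 'ca')
j=11 s[j]='b': k: 2→0; π[11]=0 (border '')
j=12 s[j]='c': π[12]=1 (border 'c')
j=13 s[j]='c': k: 1→0; π[13]=1 (border 'c')
j=14 s[j]='c': k: 1→0; π[14]=1 (border 'c')
j=15 s[j]='c': k: 1→0; π[15]=1 (border 'c')
j=16 s[j]='c': k: 1→0; π[16]=1 (border 'c')
j=17 s[j]='a': π[17]=2 (border 'ca')
j=18 s[j]='c': π[18]=3 (border 'cac')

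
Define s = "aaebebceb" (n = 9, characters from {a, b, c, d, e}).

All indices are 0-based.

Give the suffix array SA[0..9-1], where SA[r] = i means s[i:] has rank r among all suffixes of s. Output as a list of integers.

rank | idx | suffix
   0 |   0 | aaebebceb
   1 |   1 | aebebceb
   2 |   8 | b
   3 |   5 | bceb
   4 |   3 | bebceb
   5 |   6 | ceb
   6 |   7 | eb
   7 |   4 | ebceb
   8 |   2 | ebebceb

[0, 1, 8, 5, 3, 6, 7, 4, 2]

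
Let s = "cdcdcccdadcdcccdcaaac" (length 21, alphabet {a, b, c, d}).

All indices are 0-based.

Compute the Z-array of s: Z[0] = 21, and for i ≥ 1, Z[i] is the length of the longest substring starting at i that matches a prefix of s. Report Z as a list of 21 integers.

Z[0]=21
i=1: fresh scan; Z[1]=0
i=2: fresh scan; Z[2]=3 scan→box=[2,5)
i=3: min(r-i=2, Z[1]=0)=0; Z[3]=0
i=4: min(r-i=1, Z[2]=3)=1; Z[4]=1
i=5: fresh scan; Z[5]=1 scan→box=[5,6)
i=6: fresh scan; Z[6]=2 scan→box=[6,8)
i=7: min(r-i=1, Z[1]=0)=0; Z[7]=0
i=8: fresh scan; Z[8]=0
i=9: fresh scan; Z[9]=0
i=10: fresh scan; Z[10]=3 scan→box=[10,13)
i=11: min(r-i=2, Z[1]=0)=0; Z[11]=0
i=12: min(r-i=1, Z[2]=3)=1; Z[12]=1
i=13: fresh scan; Z[13]=1 scan→box=[13,14)
i=14: fresh scan; Z[14]=3 scan→box=[14,17)
i=15: min(r-i=2, Z[1]=0)=0; Z[15]=0
i=16: min(r-i=1, Z[2]=3)=1; Z[16]=1
i=17: fresh scan; Z[17]=0
i=18: fresh scan; Z[18]=0
i=19: fresh scan; Z[19]=0
i=20: fresh scan; Z[20]=1 scan→box=[20,21)

[21, 0, 3, 0, 1, 1, 2, 0, 0, 0, 3, 0, 1, 1, 3, 0, 1, 0, 0, 0, 1]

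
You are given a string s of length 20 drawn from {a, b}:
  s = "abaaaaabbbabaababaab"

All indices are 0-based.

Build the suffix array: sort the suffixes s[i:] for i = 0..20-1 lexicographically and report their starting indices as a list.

[2, 3, 4, 17, 12, 5, 18, 0, 15, 10, 13, 6, 19, 1, 16, 11, 14, 9, 8, 7]

rank | idx | suffix
   0 |   2 | aaaaabbbabaababaab
   1 |   3 | aaaabbbabaababaab
   2 |   4 | aaabbbabaababaab
   3 |  17 | aab
   4 |  12 | aababaab
   5 |   5 | aabbbabaababaab
   6 |  18 | ab
   7 |   0 | abaaaaabbbabaababaab
   8 |  15 | abaab
   9 |  10 | abaababaab
  10 |  13 | ababaab
  11 |   6 | abbbabaababaab
  12 |  19 | b
  13 |   1 | baaaaabbbabaababaab
  14 |  16 | baab
  15 |  11 | baababaab
  16 |  14 | babaab
  17 |   9 | babaababaab
  18 |   8 | bbabaababaab
  19 |   7 | bbbabaababaab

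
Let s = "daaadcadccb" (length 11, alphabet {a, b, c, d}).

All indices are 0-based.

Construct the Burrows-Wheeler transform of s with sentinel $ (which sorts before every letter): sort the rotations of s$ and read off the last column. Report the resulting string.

rank  rotation      last
    0  $daaadcadccb  b
    1  aaadcadccb$d  d
    2  aadcadccb$da  a
    3  adcadccb$daa  a
    4  adccb$daaadc  c
    5  b$daaadcadcc  c
    6  cadccb$daaad  d
    7  cb$daaadcadc  c
    8  ccb$daaadcad  d
    9  daaadcadccb$  $
   10  dcadccb$daaa  a
   11  dccb$daaadca  a

bdaaccdcd$aa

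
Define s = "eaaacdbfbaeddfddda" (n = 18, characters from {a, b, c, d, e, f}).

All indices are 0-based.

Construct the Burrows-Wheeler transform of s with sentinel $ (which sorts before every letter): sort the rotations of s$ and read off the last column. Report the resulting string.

adeaabfdadcdfed$abd

rank  rotation             last
    0  $eaaacdbfbaeddfddda  a
    1  a$eaaacdbfbaeddfddd  d
    2  aaacdbfbaeddfddda$e  e
    3  aacdbfbaeddfddda$ea  a
    4  acdbfbaeddfddda$eaa  a
    5  aeddfddda$eaaacdbfb  b
    6  baeddfddda$eaaacdbf  f
    7  bfbaeddfddda$eaaacd  d
    8  cdbfbaeddfddda$eaaa  a
    9  da$eaaacdbfbaeddfdd  d
   10  dbfbaeddfddda$eaaac  c
   11  dda$eaaacdbfbaeddfd  d
   12  ddda$eaaacdbfbaeddf  f
   13  ddfddda$eaaacdbfbae  e
   14  dfddda$eaaacdbfbaed  d
   15  eaaacdbfbaeddfddda$  $
   16  eddfddda$eaaacdbfba  a
   17  fbaeddfddda$eaaacdb  b
   18  fddda$eaaacdbfbaedd  d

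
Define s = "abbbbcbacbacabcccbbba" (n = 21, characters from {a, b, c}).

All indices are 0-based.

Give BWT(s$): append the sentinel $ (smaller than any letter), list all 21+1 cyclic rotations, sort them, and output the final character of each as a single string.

ab$cbbbccbcabbbaaabccb

rank  rotation                last
    0  $abbbbcbacbacabcccbbba  a
    1  a$abbbbcbacbacabcccbbb  b
    2  abbbbcbacbacabcccbbba$  $
    3  abcccbbba$abbbbcbacbac  c
    4  acabcccbbba$abbbbcbacb  b
    5  acbacabcccbbba$abbbbcb  b
    6  ba$abbbbcbacbacabcccbb  b
    7  bacabcccbbba$abbbbcbac  c
    8  bacbacabcccbbba$abbbbc  c
    9  bba$abbbbcbacbacabcccb  b
   10  bbba$abbbbcbacbacabccc  c
   11  bbbbcbacbacabcccbbba$a  a
   12  bbbcbacbacabcccbbba$ab  b
   13  bbcbacbacabcccbbba$abb  b
   14  bcbacbacabcccbbba$abbb  b
   15  bcccbbba$abbbbcbacbaca  a
   16  cabcccbbba$abbbbcbacba  a
   17  cbacabcccbbba$abbbbcba  a
   18  cbacbacabcccbbba$abbbb  b
   19  cbbba$abbbbcbacbacabcc  c
   20  ccbbba$abbbbcbacbacabc  c
   21  cccbbba$abbbbcbacbacab  b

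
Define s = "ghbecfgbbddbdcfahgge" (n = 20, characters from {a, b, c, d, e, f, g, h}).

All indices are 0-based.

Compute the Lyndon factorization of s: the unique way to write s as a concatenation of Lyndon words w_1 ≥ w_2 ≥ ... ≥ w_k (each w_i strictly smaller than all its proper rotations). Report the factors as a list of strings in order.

emit factor 1: 'gh' (i=0, period=2)
emit factor 2: 'becfg' (i=2, period=5)
emit factor 3: 'bbddbdcf' (i=7, period=8)
emit factor 4: 'ahgge' (i=15, period=5)

["gh", "becfg", "bbddbdcf", "ahgge"]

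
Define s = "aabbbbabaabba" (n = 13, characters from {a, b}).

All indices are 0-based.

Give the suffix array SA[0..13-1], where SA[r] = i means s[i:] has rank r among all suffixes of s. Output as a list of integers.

sorted suffixes:
  #0 SA[0]=12  'a'
  #1 SA[1]=8  'aabba'
  #2 SA[2]=0  'aabbbbabaabba'
  #3 SA[3]=6  'abaabba'
  #4 SA[4]=9  'abba'
  #5 SA[5]=1  'abbbbabaabba'
  #6 SA[6]=11  'ba'
  #7 SA[7]=7  'baabba'
  #8 SA[8]=5  'babaabba'
  #9 SA[9]=10  'bba'
  #10 SA[10]=4  'bbabaabba'
  #11 SA[11]=3  'bbbabaabba'
  #12 SA[12]=2  'bbbbabaabba'

[12, 8, 0, 6, 9, 1, 11, 7, 5, 10, 4, 3, 2]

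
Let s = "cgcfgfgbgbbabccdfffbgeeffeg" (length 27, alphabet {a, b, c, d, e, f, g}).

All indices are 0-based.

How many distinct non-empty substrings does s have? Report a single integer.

353

rank | idx | suffix
   0 |  11 | abccdfffbgeeffeg
   1 |  10 | babccdfffbgeeffeg
   2 |   9 | bbabccdfffbgeeffeg
   3 |  12 | bccdfffbgeeffeg
   4 |   7 | bgbbabccdfffbgeeffeg
   5 |  19 | bgeeffeg
   6 |  13 | ccdfffbgeeffeg
   7 |  14 | cdfffbgeeffeg
   8 |   2 | cfgfgbgbbabccdfffbgeeffeg
   9 |   0 | cgcfgfgbgbbabccdfffbgeeffeg
  10 |  15 | dfffbgeeffeg
  11 |  21 | eeffeg
  12 |  22 | effeg
  13 |  25 | eg
  14 |  18 | fbgeeffeg
  15 |  24 | feg
  16 |  17 | ffbgeeffeg
  17 |  23 | ffeg
  18 |  16 | fffbgeeffeg
  19 |   5 | fgbgbbabccdfffbgeeffeg
  20 |   3 | fgfgbgbbabccdfffbgeeffeg
  21 |  26 | g
  22 |   8 | gbbabccdfffbgeeffeg
  23 |   6 | gbgbbabccdfffbgeeffeg
  24 |   1 | gcfgfgbgbbabccdfffbgeeffeg
  25 |  20 | geeffeg
  26 |   4 | gfgbgbbabccdfffbgeeffeg

SA = [11, 10, 9, 12, 7, 19, 13, 14, 2, 0, 15, 21, 22, 25, 18, 24, 17, 23, 16, 5, 3, 26, 8, 6, 1, 20, 4]
rank  pair      lcp
   1  s[11:],s[10:]  0  ''
   2  s[10:],s[9:]  1  'b'
   3  s[9:],s[12:]  1  'b'
   4  s[12:],s[7:]  1  'b'
   5  s[7:],s[19:]  2  'bg'
   6  s[19:],s[13:]  0  ''
   7  s[13:],s[14:]  1  'c'
   8  s[14:],s[2:]  1  'c'
   9  s[2:],s[0:]  1  'c'
  10  s[0:],s[15:]  0  ''
  11  s[15:],s[21:]  0  ''
  12  s[21:],s[22:]  1  'e'
  13  s[22:],s[25:]  1  'e'
  14  s[25:],s[18:]  0  ''
  15  s[18:],s[24:]  1  'f'
  16  s[24:],s[17:]  1  'f'
  17  s[17:],s[23:]  2  'ff'
  18  s[23:],s[16:]  2  'ff'
  19  s[16:],s[5:]  1  'f'
  20  s[5:],s[3:]  2  'fg'
  21  s[3:],s[26:]  0  ''
  22  s[26:],s[8:]  1  'g'
  23  s[8:],s[6:]  2  'gb'
  24  s[6:],s[1:]  1  'g'
  25  s[1:],s[20:]  1  'g'
  26  s[20:],s[4:]  1  'g'

n(n+1)/2 = 27·28/2 = 378
Σ LCP = 0 + 0 + 1 + 1 + 1 + 2 + 0 + 1 + 1 + 1 + 0 + 0 + 1 + 1 + 0 + 1 + 1 + 2 + 2 + 1 + 2 + 0 + 1 + 2 + 1 + 1 + 1 = 25
distinct = 378 − 25 = 353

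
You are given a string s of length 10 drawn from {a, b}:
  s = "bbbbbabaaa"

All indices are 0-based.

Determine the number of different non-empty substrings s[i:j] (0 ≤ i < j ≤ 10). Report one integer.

rank | idx | suffix
   0 |   9 | a
   1 |   8 | aa
   2 |   7 | aaa
   3 |   5 | abaaa
   4 |   6 | baaa
   5 |   4 | babaaa
   6 |   3 | bbabaaa
   7 |   2 | bbbabaaa
   8 |   1 | bbbbabaaa
   9 |   0 | bbbbbabaaa

SA = [9, 8, 7, 5, 6, 4, 3, 2, 1, 0]
[i] adj suffixes → lcp
  [1] 9/8 → 1 ('a')
  [2] 8/7 → 2 ('aa')
  [3] 7/5 → 1 ('a')
  [4] 5/6 → 0 ('')
  [5] 6/4 → 2 ('ba')
  [6] 4/3 → 1 ('b')
  [7] 3/2 → 2 ('bb')
  [8] 2/1 → 3 ('bbb')
  [9] 1/0 → 4 ('bbbb')

n(n+1)/2 = 10·11/2 = 55
Σ LCP = 0 + 1 + 2 + 1 + 0 + 2 + 1 + 2 + 3 + 4 = 16
distinct = 55 − 16 = 39

39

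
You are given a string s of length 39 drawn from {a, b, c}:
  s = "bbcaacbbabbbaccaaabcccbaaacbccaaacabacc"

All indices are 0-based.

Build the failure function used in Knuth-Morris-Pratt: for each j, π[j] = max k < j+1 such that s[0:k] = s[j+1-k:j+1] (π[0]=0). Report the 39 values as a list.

π[0] = 0
j=1 s[j]='b': π[1]=1 (border 'b')
j=2 s[j]='c': k: 1→0; π[2]=0 (border '')
j=3 s[j]='a': π[3]=0 (border '')
j=4 s[j]='a': π[4]=0 (border '')
j=5 s[j]='c': π[5]=0 (border '')
j=6 s[j]='b': π[6]=1 (border 'b')
j=7 s[j]='b': π[7]=2 (border 'bb')
j=8 s[j]='a': k: 2→1→0; π[8]=0 (border '')
j=9 s[j]='b': π[9]=1 (border 'b')
j=10 s[j]='b': π[10]=2 (border 'bb')
j=11 s[j]='b': k: 2→1; π[11]=2 (border 'bb')
j=12 s[j]='a': k: 2→1→0; π[12]=0 (border '')
j=13 s[j]='c': π[13]=0 (border '')
j=14 s[j]='c': π[14]=0 (border '')
j=15 s[j]='a': π[15]=0 (border '')
j=16 s[j]='a': π[16]=0 (border '')
j=17 s[j]='a': π[17]=0 (border '')
j=18 s[j]='b': π[18]=1 (border 'b')
j=19 s[j]='c': k: 1→0; π[19]=0 (border '')
j=20 s[j]='c': π[20]=0 (border '')
j=21 s[j]='c': π[21]=0 (border '')
j=22 s[j]='b': π[22]=1 (border 'b')
j=23 s[j]='a': k: 1→0; π[23]=0 (border '')
j=24 s[j]='a': π[24]=0 (border '')
j=25 s[j]='a': π[25]=0 (border '')
j=26 s[j]='c': π[26]=0 (border '')
j=27 s[j]='b': π[27]=1 (border 'b')
j=28 s[j]='c': k: 1→0; π[28]=0 (border '')
j=29 s[j]='c': π[29]=0 (border '')
j=30 s[j]='a': π[30]=0 (border '')
j=31 s[j]='a': π[31]=0 (border '')
j=32 s[j]='a': π[32]=0 (border '')
j=33 s[j]='c': π[33]=0 (border '')
j=34 s[j]='a': π[34]=0 (border '')
j=35 s[j]='b': π[35]=1 (border 'b')
j=36 s[j]='a': k: 1→0; π[36]=0 (border '')
j=37 s[j]='c': π[37]=0 (border '')
j=38 s[j]='c': π[38]=0 (border '')

[0, 1, 0, 0, 0, 0, 1, 2, 0, 1, 2, 2, 0, 0, 0, 0, 0, 0, 1, 0, 0, 0, 1, 0, 0, 0, 0, 1, 0, 0, 0, 0, 0, 0, 0, 1, 0, 0, 0]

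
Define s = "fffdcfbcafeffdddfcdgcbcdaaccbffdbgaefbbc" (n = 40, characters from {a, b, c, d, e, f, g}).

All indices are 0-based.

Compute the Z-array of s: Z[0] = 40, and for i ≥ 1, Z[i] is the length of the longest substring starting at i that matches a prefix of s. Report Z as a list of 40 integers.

Z[0]=40
i=1: fresh scan; Z[1]=2 scan→box=[1,3)
i=2: min(r-i=1, Z[1]=2)=1; Z[2]=1
i=3: fresh scan; Z[3]=0
i=4: fresh scan; Z[4]=0
i=5: fresh scan; Z[5]=1 scan→box=[5,6)
i=6: fresh scan; Z[6]=0
i=7: fresh scan; Z[7]=0
i=8: fresh scan; Z[8]=0
i=9: fresh scan; Z[9]=1 scan→box=[9,10)
i=10: fresh scan; Z[10]=0
i=11: fresh scan; Z[11]=2 scan→box=[11,13)
i=12: min(r-i=1, Z[1]=2)=1; Z[12]=1
i=13: fresh scan; Z[13]=0
i=14: fresh scan; Z[14]=0
i=15: fresh scan; Z[15]=0
i=16: fresh scan; Z[16]=1 scan→box=[16,17)
i=17: fresh scan; Z[17]=0
i=18: fresh scan; Z[18]=0
i=19: fresh scan; Z[19]=0
i=20: fresh scan; Z[20]=0
i=21: fresh scan; Z[21]=0
i=22: fresh scan; Z[22]=0
i=23: fresh scan; Z[23]=0
i=24: fresh scan; Z[24]=0
i=25: fresh scan; Z[25]=0
i=26: fresh scan; Z[26]=0
i=27: fresh scan; Z[27]=0
i=28: fresh scan; Z[28]=0
i=29: fresh scan; Z[29]=2 scan→box=[29,31)
i=30: min(r-i=1, Z[1]=2)=1; Z[30]=1
i=31: fresh scan; Z[31]=0
i=32: fresh scan; Z[32]=0
i=33: fresh scan; Z[33]=0
i=34: fresh scan; Z[34]=0
i=35: fresh scan; Z[35]=0
i=36: fresh scan; Z[36]=1 scan→box=[36,37)
i=37: fresh scan; Z[37]=0
i=38: fresh scan; Z[38]=0
i=39: fresh scan; Z[39]=0

[40, 2, 1, 0, 0, 1, 0, 0, 0, 1, 0, 2, 1, 0, 0, 0, 1, 0, 0, 0, 0, 0, 0, 0, 0, 0, 0, 0, 0, 2, 1, 0, 0, 0, 0, 0, 1, 0, 0, 0]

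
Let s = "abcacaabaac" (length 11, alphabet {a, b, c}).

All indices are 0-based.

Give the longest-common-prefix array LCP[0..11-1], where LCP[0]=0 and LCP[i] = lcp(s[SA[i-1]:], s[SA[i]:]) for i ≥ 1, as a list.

rank→(start, suffix):
  0 → (5, 'aabaac')
  1 → (8, 'aac')
  2 → (6, 'abaac')
  3 → (0, 'abcacaabaac')
  4 → (9, 'ac')
  5 → (3, 'acaabaac')
  6 → (7, 'baac')
  7 → (1, 'bcacaabaac')
  8 → (10, 'c')
  9 → (4, 'caabaac')
  10 → (2, 'cacaabaac')

SA = [5, 8, 6, 0, 9, 3, 7, 1, 10, 4, 2]
[i] adj suffixes → lcp
  [1] 5/8 → 2 ('aa')
  [2] 8/6 → 1 ('a')
  [3] 6/0 → 2 ('ab')
  [4] 0/9 → 1 ('a')
  [5] 9/3 → 2 ('ac')
  [6] 3/7 → 0 ('')
  [7] 7/1 → 1 ('b')
  [8] 1/10 → 0 ('')
  [9] 10/4 → 1 ('c')
  [10] 4/2 → 2 ('ca')

[0, 2, 1, 2, 1, 2, 0, 1, 0, 1, 2]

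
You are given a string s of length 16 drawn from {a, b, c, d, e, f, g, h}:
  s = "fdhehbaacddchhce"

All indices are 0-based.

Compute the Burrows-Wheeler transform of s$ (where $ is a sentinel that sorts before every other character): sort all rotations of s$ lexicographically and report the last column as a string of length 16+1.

rank  rotation           last
    0  $fdhehbaacddchhce  e
    1  aacddchhce$fdhehb  b
    2  acddchhce$fdhehba  a
    3  baacddchhce$fdheh  h
    4  cddchhce$fdhehbaa  a
    5  ce$fdhehbaacddchh  h
    6  chhce$fdhehbaacdd  d
    7  dchhce$fdhehbaacd  d
    8  ddchhce$fdhehbaac  c
    9  dhehbaacddchhce$f  f
   10  e$fdhehbaacddchhc  c
   11  ehbaacddchhce$fdh  h
   12  fdhehbaacddchhce$  $
   13  hbaacddchhce$fdhe  e
   14  hce$fdhehbaacddch  h
   15  hehbaacddchhce$fd  d
   16  hhce$fdhehbaacddc  c

ebahahddcfch$ehdc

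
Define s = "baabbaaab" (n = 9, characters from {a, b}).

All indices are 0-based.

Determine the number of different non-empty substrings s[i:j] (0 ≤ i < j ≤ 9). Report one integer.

32

rank | idx | suffix
   0 |   5 | aaab
   1 |   6 | aab
   2 |   1 | aabbaaab
   3 |   7 | ab
   4 |   2 | abbaaab
   5 |   8 | b
   6 |   4 | baaab
   7 |   0 | baabbaaab
   8 |   3 | bbaaab

SA = [5, 6, 1, 7, 2, 8, 4, 0, 3]
[i] adj suffixes → lcp
  [1] 5/6 → 2 ('aa')
  [2] 6/1 → 3 ('aab')
  [3] 1/7 → 1 ('a')
  [4] 7/2 → 2 ('ab')
  [5] 2/8 → 0 ('')
  [6] 8/4 → 1 ('b')
  [7] 4/0 → 3 ('baa')
  [8] 0/3 → 1 ('b')

n(n+1)/2 = 9·10/2 = 45
Σ LCP = 0 + 2 + 3 + 1 + 2 + 0 + 1 + 3 + 1 = 13
distinct = 45 − 13 = 32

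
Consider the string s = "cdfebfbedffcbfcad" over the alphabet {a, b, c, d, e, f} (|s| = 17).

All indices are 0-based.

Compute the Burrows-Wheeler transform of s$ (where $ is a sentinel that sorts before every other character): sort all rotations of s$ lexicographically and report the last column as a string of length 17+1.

rank  rotation            last
    0  $cdfebfbedffcbfcad  d
    1  ad$cdfebfbedffcbfc  c
    2  bedffcbfcad$cdfebf  f
    3  bfbedffcbfcad$cdfe  e
    4  bfcad$cdfebfbedffc  c
    5  cad$cdfebfbedffcbf  f
    6  cbfcad$cdfebfbedff  f
    7  cdfebfbedffcbfcad$  $
    8  d$cdfebfbedffcbfca  a
    9  dfebfbedffcbfcad$c  c
   10  dffcbfcad$cdfebfbe  e
   11  ebfbedffcbfcad$cdf  f
   12  edffcbfcad$cdfebfb  b
   13  fbedffcbfcad$cdfeb  b
   14  fcad$cdfebfbedffcb  b
   15  fcbfcad$cdfebfbedf  f
   16  febfbedffcbfcad$cd  d
   17  ffcbfcad$cdfebfbed  d

dcfecff$acefbbbfdd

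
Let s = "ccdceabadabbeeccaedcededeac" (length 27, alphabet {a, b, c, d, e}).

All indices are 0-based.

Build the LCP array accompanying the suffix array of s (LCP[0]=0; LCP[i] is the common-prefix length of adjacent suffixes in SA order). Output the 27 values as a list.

rank | idx | suffix
   0 |   5 | abadabbeeccaedcededeac
   1 |   9 | abbeeccaedcededeac
   2 |  25 | ac
   3 |   7 | adabbeeccaedcededeac
   4 |  16 | aedcededeac
   5 |   6 | badabbeeccaedcededeac
   6 |  10 | bbeeccaedcededeac
   7 |  11 | beeccaedcededeac
   8 |  26 | c
   9 |  15 | caedcededeac
  10 |  14 | ccaedcededeac
  11 |   0 | ccdceabadabbeeccaedcededeac
  12 |   1 | cdceabadabbeeccaedcededeac
  13 |   3 | ceabadabbeeccaedcededeac
  14 |  19 | cededeac
  15 |   8 | dabbeeccaedcededeac
  16 |   2 | dceabadabbeeccaedcededeac
  17 |  18 | dcededeac
  18 |  23 | deac
  19 |  21 | dedeac
  20 |   4 | eabadabbeeccaedcededeac
  21 |  24 | eac
  22 |  13 | eccaedcededeac
  23 |  17 | edcededeac
  24 |  22 | edeac
  25 |  20 | ededeac
  26 |  12 | eeccaedcededeac

SA = [5, 9, 25, 7, 16, 6, 10, 11, 26, 15, 14, 0, 1, 3, 19, 8, 2, 18, 23, 21, 4, 24, 13, 17, 22, 20, 12]
[i] adj suffixes → lcp
  [1] 5/9 → 2 ('ab')
  [2] 9/25 → 1 ('a')
  [3] 25/7 → 1 ('a')
  [4] 7/16 → 1 ('a')
  [5] 16/6 → 0 ('')
  [6] 6/10 → 1 ('b')
  [7] 10/11 → 1 ('b')
  [8] 11/26 → 0 ('')
  [9] 26/15 → 1 ('c')
  [10] 15/14 → 1 ('c')
  [11] 14/0 → 2 ('cc')
  [12] 0/1 → 1 ('c')
  [13] 1/3 → 1 ('c')
  [14] 3/19 → 2 ('ce')
  [15] 19/8 → 0 ('')
  [16] 8/2 → 1 ('d')
  [17] 2/18 → 3 ('dce')
  [18] 18/23 → 1 ('d')
  [19] 23/21 → 2 ('de')
  [20] 21/4 → 0 ('')
  [21] 4/24 → 2 ('ea')
  [22] 24/13 → 1 ('e')
  [23] 13/17 → 1 ('e')
  [24] 17/22 → 2 ('ed')
  [25] 22/20 → 3 ('ede')
  [26] 20/12 → 1 ('e')

[0, 2, 1, 1, 1, 0, 1, 1, 0, 1, 1, 2, 1, 1, 2, 0, 1, 3, 1, 2, 0, 2, 1, 1, 2, 3, 1]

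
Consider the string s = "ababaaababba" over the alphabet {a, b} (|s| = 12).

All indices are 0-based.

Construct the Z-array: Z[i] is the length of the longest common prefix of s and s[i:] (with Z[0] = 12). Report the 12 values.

[12, 0, 3, 0, 1, 1, 4, 0, 2, 0, 0, 1]

Z[0]=12
i=1: outside box; Z[1]=0
i=2: outside box; Z[2]=3 grow→box=[2,5)
i=3: min(r-i=2, Z[1]=0)=0; Z[3]=0
i=4: min(r-i=1, Z[2]=3)=1; Z[4]=1
i=5: outside box; Z[5]=1 grow→box=[5,6)
i=6: outside box; Z[6]=4 grow→box=[6,10)
i=7: min(r-i=3, Z[1]=0)=0; Z[7]=0
i=8: min(r-i=2, Z[2]=3)=2; Z[8]=2
i=9: min(r-i=1, Z[3]=0)=0; Z[9]=0
i=10: outside box; Z[10]=0
i=11: outside box; Z[11]=1 grow→box=[11,12)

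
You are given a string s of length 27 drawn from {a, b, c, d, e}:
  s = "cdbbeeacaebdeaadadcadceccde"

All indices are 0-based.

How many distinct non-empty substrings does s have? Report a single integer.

rank | idx | suffix
   0 |  13 | aadadcadceccde
   1 |   6 | acaebdeaadadcadceccde
   2 |  14 | adadcadceccde
   3 |  16 | adcadceccde
   4 |  19 | adceccde
   5 |   8 | aebdeaadadcadceccde
   6 |   2 | bbeeacaebdeaadadcadceccde
   7 |  10 | bdeaadadcadceccde
   8 |   3 | beeacaebdeaadadcadceccde
   9 |  18 | cadceccde
  10 |   7 | caebdeaadadcadceccde
  11 |  23 | ccde
  12 |   0 | cdbbeeacaebdeaadadcadceccde
  13 |  24 | cde
  14 |  21 | ceccde
  15 |  15 | dadcadceccde
  16 |   1 | dbbeeacaebdeaadadcadceccde
  17 |  17 | dcadceccde
  18 |  20 | dceccde
  19 |  25 | de
  20 |  11 | deaadadcadceccde
  21 |  26 | e
  22 |  12 | eaadadcadceccde
  23 |   5 | eacaebdeaadadcadceccde
  24 |   9 | ebdeaadadcadceccde
  25 |  22 | eccde
  26 |   4 | eeacaebdeaadadcadceccde

SA = [13, 6, 14, 16, 19, 8, 2, 10, 3, 18, 7, 23, 0, 24, 21, 15, 1, 17, 20, 25, 11, 26, 12, 5, 9, 22, 4]
i: (SA[i-1],SA[i]) lcp shared
  1: (13,6) 1 'a'
  2: (6,14) 1 'a'
  3: (14,16) 2 'ad'
  4: (16,19) 3 'adc'
  5: (19,8) 1 'a'
  6: (8,2) 0 ''
  7: (2,10) 1 'b'
  8: (10,3) 1 'b'
  9: (3,18) 0 ''
  10: (18,7) 2 'ca'
  11: (7,23) 1 'c'
  12: (23,0) 1 'c'
  13: (0,24) 2 'cd'
  14: (24,21) 1 'c'
  15: (21,15) 0 ''
  16: (15,1) 1 'd'
  17: (1,17) 1 'd'
  18: (17,20) 2 'dc'
  19: (20,25) 1 'd'
  20: (25,11) 2 'de'
  21: (11,26) 0 ''
  22: (26,12) 1 'e'
  23: (12,5) 2 'ea'
  24: (5,9) 1 'e'
  25: (9,22) 1 'e'
  26: (22,4) 1 'e'

n(n+1)/2 = 27·28/2 = 378
Σ LCP = 0 + 1 + 1 + 2 + 3 + 1 + 0 + 1 + 1 + 0 + 2 + 1 + 1 + 2 + 1 + 0 + 1 + 1 + 2 + 1 + 2 + 0 + 1 + 2 + 1 + 1 + 1 = 30
distinct = 378 − 30 = 348

348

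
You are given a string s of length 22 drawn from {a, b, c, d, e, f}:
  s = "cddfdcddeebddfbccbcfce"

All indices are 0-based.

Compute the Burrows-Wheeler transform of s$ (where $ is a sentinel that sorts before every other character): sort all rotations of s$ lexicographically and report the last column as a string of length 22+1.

rank  rotation                 last
    0  $cddfdcddeebddfbccbcfce  e
    1  bccbcfce$cddfdcddeebddf  f
    2  bcfce$cddfdcddeebddfbcc  c
    3  bddfbccbcfce$cddfdcddee  e
    4  cbcfce$cddfdcddeebddfbc  c
    5  ccbcfce$cddfdcddeebddfb  b
    6  cddeebddfbccbcfce$cddfd  d
    7  cddfdcddeebddfbccbcfce$  $
    8  ce$cddfdcddeebddfbccbcf  f
    9  cfce$cddfdcddeebddfbccb  b
   10  dcddeebddfbccbcfce$cddf  f
   11  ddeebddfbccbcfce$cddfdc  c
   12  ddfbccbcfce$cddfdcddeeb  b
   13  ddfdcddeebddfbccbcfce$c  c
   14  deebddfbccbcfce$cddfdcd  d
   15  dfbccbcfce$cddfdcddeebd  d
   16  dfdcddeebddfbccbcfce$cd  d
   17  e$cddfdcddeebddfbccbcfc  c
   18  ebddfbccbcfce$cddfdcdde  e
   19  eebddfbccbcfce$cddfdcdd  d
   20  fbccbcfce$cddfdcddeebdd  d
   21  fce$cddfdcddeebddfbccbc  c
   22  fdcddeebddfbccbcfce$cdd  d

efcecbd$fbfcbcdddceddcd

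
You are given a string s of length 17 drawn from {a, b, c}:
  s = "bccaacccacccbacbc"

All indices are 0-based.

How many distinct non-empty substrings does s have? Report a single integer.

sorted suffixes:
  #0 SA[0]=3  'aacccacccbacbc'
  #1 SA[1]=13  'acbc'
  #2 SA[2]=4  'acccacccbacbc'
  #3 SA[3]=8  'acccbacbc'
  #4 SA[4]=12  'bacbc'
  #5 SA[5]=15  'bc'
  #6 SA[6]=0  'bccaacccacccbacbc'
  #7 SA[7]=16  'c'
  #8 SA[8]=2  'caacccacccbacbc'
  #9 SA[9]=7  'cacccbacbc'
  #10 SA[10]=11  'cbacbc'
  #11 SA[11]=14  'cbc'
  #12 SA[12]=1  'ccaacccacccbacbc'
  #13 SA[13]=6  'ccacccbacbc'
  #14 SA[14]=10  'ccbacbc'
  #15 SA[15]=5  'cccacccbacbc'
  #16 SA[16]=9  'cccbacbc'

SA = [3, 13, 4, 8, 12, 15, 0, 16, 2, 7, 11, 14, 1, 6, 10, 5, 9]
rank  pair      lcp
   1  s[3:],s[13:]  1  'a'
   2  s[13:],s[4:]  2  'ac'
   3  s[4:],s[8:]  4  'accc'
   4  s[8:],s[12:]  0  ''
   5  s[12:],s[15:]  1  'b'
   6  s[15:],s[0:]  2  'bc'
   7  s[0:],s[16:]  0  ''
   8  s[16:],s[2:]  1  'c'
   9  s[2:],s[7:]  2  'ca'
  10  s[7:],s[11:]  1  'c'
  11  s[11:],s[14:]  2  'cb'
  12  s[14:],s[1:]  1  'c'
  13  s[1:],s[6:]  3  'cca'
  14  s[6:],s[10:]  2  'cc'
  15  s[10:],s[5:]  2  'cc'
  16  s[5:],s[9:]  3  'ccc'

n(n+1)/2 = 17·18/2 = 153
Σ LCP = 0 + 1 + 2 + 4 + 0 + 1 + 2 + 0 + 1 + 2 + 1 + 2 + 1 + 3 + 2 + 2 + 3 = 27
distinct = 153 − 27 = 126

126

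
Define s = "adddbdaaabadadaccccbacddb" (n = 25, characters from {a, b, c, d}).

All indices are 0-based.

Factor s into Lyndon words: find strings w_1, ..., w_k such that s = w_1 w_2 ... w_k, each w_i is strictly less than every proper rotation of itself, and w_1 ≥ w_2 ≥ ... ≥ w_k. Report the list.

["adddbd", "aaabadadaccccbacddb"]

emit factor 1: 'adddbd' (i=0, period=6)
emit factor 2: 'aaabadadaccccbacddb' (i=6, period=19)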